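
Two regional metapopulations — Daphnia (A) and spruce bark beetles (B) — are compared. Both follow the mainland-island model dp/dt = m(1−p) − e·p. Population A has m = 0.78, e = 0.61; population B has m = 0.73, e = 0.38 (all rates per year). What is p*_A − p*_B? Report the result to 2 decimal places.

-0.10

A: p*_A = m/(m+e) = 0.78/1.3900 = 0.5612.
B: p*_B = 0.73/1.1100 = 0.6577.
p*_A − p*_B = 0.5612 − 0.6577 = -0.0965.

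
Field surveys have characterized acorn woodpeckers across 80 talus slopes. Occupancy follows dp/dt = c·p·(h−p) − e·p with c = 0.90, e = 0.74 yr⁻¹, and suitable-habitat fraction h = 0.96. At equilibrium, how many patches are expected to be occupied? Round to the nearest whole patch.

11

p* = h − e/c = 0.96 − 0.8222 = 0.1378.
Expected occupied patches = N × p* = 80 × 0.1378 = 11.02 ≈ 11.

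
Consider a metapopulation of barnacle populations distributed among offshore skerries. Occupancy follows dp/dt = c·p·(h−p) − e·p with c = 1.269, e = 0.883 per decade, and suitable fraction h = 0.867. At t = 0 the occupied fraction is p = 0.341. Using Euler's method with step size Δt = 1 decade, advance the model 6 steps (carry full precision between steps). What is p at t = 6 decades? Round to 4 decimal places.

Update rule: p ← p + [c·p·(h−p) − e·p]·Δt with Δt = 1.
t = 1: p = 0.34100 + (-0.07349) = 0.26751
t = 2: p = 0.26751 + (-0.03270) = 0.23481
t = 3: p = 0.23481 + (-0.01896) = 0.21585
t = 4: p = 0.21585 + (-0.01224) = 0.20361
t = 5: p = 0.20361 + (-0.00838) = 0.19523
t = 6: p = 0.19523 + (-0.00596) = 0.18927

0.1893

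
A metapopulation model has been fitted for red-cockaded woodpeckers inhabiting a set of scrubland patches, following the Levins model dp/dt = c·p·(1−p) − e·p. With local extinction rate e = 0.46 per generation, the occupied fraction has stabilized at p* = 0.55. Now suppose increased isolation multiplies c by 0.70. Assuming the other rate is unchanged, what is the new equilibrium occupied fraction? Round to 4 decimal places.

0.3571

Balance c(1−p*) = e gives c = e/(1 − 0.55000) = 0.46/0.45000 = 1.02222.
New p* = 1 − e/c = 1 − 0.46000/0.71555 = 0.35714.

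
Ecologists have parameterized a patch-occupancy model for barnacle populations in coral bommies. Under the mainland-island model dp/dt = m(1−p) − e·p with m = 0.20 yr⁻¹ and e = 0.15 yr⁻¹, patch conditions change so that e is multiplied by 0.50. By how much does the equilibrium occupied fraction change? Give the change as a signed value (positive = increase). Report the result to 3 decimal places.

0.156

Before: p* = 0.20/(0.20+0.15) = 0.5714.
After: m = 0.2, e = 0.075; p* = 0.2/0.2750 = 0.7273.
Δp* = 0.7273 − 0.5714 = +0.1558.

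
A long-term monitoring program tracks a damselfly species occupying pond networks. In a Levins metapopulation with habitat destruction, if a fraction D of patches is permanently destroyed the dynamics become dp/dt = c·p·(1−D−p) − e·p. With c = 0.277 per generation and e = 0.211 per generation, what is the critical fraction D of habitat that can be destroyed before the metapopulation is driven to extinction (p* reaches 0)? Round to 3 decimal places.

The nontrivial equilibrium is p* = (1−D) − e/c; extinction occurs when this hits zero.
So D_crit = 1 − e/c = 1 − 0.211/0.277 = 1 − 0.7617 = 0.2383.
This equals the undisturbed p*, a classic result of Lande's extension.

0.238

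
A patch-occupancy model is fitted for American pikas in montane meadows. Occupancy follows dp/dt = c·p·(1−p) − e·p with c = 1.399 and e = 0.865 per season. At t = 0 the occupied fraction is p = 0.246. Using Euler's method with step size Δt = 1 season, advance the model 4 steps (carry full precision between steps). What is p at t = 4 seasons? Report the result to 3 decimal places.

Update rule: p ← p + [c·p·(1−p) − e·p]·Δt with Δt = 1.
t = 1: p = 0.24600 + (+0.04670) = 0.29270
t = 2: p = 0.29270 + (+0.03644) = 0.32915
t = 3: p = 0.32915 + (+0.02420) = 0.35335
t = 4: p = 0.35335 + (+0.01402) = 0.36736

0.367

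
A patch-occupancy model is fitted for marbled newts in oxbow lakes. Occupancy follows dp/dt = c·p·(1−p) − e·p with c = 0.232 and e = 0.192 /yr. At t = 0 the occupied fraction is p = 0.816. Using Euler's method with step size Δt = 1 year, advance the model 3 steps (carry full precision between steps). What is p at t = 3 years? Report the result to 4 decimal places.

0.5482

Update rule: p ← p + [c·p·(1−p) − e·p]·Δt with Δt = 1.
p: 0.81600 → 0.69416  (Δp = -0.12184)
p: 0.69416 → 0.61014  (Δp = -0.08403)
p: 0.61014 → 0.54818  (Δp = -0.06196)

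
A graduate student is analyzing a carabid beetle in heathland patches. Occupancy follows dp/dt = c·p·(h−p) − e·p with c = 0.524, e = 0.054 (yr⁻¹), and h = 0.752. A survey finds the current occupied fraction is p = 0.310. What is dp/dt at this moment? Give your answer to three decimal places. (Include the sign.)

0.055

Colonization term: c·p·(h−p) = 0.524×0.310×0.4420 = 0.07180.
Extinction term: e·p = 0.01674.
dp/dt = 0.07180 − 0.01674 = 0.05506.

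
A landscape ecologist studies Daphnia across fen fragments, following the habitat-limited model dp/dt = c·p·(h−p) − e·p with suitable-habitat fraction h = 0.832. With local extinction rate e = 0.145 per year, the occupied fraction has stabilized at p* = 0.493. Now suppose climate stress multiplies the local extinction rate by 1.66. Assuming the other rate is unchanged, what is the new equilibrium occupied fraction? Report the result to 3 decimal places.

0.269

Balance c(h−p*) = e gives c = e/(0.832 − 0.49300) = 0.145/0.33900 = 0.42773.
New p* = 0.832 − e/c = 0.832 − 0.24070/0.42773 = 0.26926.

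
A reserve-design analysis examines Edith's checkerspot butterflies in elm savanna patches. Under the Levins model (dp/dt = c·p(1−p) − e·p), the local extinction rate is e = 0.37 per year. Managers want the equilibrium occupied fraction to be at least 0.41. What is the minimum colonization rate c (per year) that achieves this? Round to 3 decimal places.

0.627

p* = 1 − e/c ≥ 0.41 requires e/c ≤ 0.5900, i.e. c ≥ e/0.5900.
c_min = 0.37/0.5900 = 0.6271.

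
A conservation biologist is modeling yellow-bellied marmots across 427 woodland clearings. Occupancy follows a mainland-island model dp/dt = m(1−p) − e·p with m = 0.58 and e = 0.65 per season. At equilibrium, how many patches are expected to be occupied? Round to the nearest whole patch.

p* = m/(m+e) = 0.58/1.2300 = 0.4715.
Expected occupied patches = N × p* = 427 × 0.4715 = 201.35 ≈ 201.

201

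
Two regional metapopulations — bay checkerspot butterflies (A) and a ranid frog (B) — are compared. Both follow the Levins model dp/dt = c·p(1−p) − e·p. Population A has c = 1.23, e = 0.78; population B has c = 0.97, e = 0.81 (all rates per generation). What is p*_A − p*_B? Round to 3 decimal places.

A: p*_A = 1 − 0.78/1.23 = 0.3659.
B: p*_B = 1 − 0.81/0.97 = 0.1649.
p*_A − p*_B = 0.3659 − 0.1649 = 0.2009.

0.201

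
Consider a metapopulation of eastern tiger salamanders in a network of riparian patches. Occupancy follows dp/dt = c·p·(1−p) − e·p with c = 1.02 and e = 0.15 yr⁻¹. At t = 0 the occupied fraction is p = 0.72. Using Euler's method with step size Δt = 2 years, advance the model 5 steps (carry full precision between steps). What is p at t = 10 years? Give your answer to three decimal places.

0.872

Update rule: p ← p + [c·p·(1−p) − e·p]·Δt with Δt = 2.
step 1: Δp = +0.19526, p = 0.91526
step 2: Δp = -0.11637, p = 0.79890
step 3: Δp = +0.08808, p = 0.88697
step 4: Δp = -0.06158, p = 0.82539
step 5: Δp = +0.04638, p = 0.87178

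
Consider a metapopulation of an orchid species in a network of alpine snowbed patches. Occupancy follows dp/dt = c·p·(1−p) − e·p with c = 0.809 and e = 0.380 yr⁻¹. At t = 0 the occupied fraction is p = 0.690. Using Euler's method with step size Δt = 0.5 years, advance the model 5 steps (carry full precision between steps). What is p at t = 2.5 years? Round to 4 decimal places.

Update rule: p ← p + [c·p·(1−p) − e·p]·Δt with Δt = 0.5.
t = 0.5: p = 0.69000 + (-0.04458) = 0.64542
t = 1: p = 0.64542 + (-0.03006) = 0.61536
t = 1.5: p = 0.61536 + (-0.02118) = 0.59419
t = 2: p = 0.59419 + (-0.01536) = 0.57883
t = 2.5: p = 0.57883 + (-0.01137) = 0.56746

0.5675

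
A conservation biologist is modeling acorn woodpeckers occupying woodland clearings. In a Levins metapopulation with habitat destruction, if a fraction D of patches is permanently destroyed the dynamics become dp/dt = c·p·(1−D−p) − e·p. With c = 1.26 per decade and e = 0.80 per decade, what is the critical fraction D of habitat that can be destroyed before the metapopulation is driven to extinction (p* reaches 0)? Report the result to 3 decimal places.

0.365

The nontrivial equilibrium is p* = (1−D) − e/c; extinction occurs when this hits zero.
So D_crit = 1 − e/c = 1 − 0.80/1.26 = 1 − 0.6349 = 0.3651.
Note this equals the original equilibrium occupancy — the Levins extinction-debt result.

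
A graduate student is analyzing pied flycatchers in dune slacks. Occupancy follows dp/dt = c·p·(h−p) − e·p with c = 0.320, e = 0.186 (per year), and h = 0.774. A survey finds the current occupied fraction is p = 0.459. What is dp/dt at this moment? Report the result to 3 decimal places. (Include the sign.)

Colonization term: c·p·(h−p) = 0.320×0.459×0.3150 = 0.04627.
Extinction term: e·p = 0.08537.
dp/dt = 0.04627 − 0.08537 = -0.03911.

-0.039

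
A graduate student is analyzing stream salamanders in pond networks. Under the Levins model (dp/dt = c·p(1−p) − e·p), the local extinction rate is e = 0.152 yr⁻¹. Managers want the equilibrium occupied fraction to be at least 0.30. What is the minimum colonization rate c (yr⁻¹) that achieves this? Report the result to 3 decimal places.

0.217

p* = 1 − e/c ≥ 0.30 requires e/c ≤ 0.7000, i.e. c ≥ e/0.7000.
c_min = 0.152/0.7000 = 0.2171.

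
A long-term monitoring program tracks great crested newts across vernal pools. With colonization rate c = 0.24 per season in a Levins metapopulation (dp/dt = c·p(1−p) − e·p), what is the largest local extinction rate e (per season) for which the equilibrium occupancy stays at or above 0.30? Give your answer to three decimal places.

1 − e/c ≥ 0.30 ⇒ e ≤ c(1 − 0.30) = 0.24 × 0.7000.
e_max = 0.1680.

0.168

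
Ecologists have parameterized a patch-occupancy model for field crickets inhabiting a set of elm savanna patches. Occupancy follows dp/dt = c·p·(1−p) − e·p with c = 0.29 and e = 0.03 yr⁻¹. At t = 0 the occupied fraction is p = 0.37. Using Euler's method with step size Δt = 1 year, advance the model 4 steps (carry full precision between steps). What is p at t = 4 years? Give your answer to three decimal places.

0.598

Update rule: p ← p + [c·p·(1−p) − e·p]·Δt with Δt = 1.
p: 0.37000 → 0.42650  (Δp = +0.05650)
p: 0.42650 → 0.48464  (Δp = +0.05814)
p: 0.48464 → 0.54253  (Δp = +0.05789)
p: 0.54253 → 0.59823  (Δp = +0.05570)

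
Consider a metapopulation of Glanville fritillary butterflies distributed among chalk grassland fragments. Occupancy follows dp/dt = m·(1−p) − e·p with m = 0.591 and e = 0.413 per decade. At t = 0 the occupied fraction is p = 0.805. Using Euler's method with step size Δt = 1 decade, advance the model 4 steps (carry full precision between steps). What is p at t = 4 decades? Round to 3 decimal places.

Update rule: p ← p + [m·(1−p) − e·p]·Δt with Δt = 1.
step 1: Δp = -0.21722, p = 0.58778
step 2: Δp = +0.00087, p = 0.58865
step 3: Δp = -0.00000, p = 0.58865
step 4: Δp = +0.00000, p = 0.58865

0.589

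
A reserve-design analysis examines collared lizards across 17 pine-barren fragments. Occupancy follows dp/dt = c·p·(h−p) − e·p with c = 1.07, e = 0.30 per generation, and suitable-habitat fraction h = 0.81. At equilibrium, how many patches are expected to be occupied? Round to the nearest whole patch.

9

p* = h − e/c = 0.81 − 0.2804 = 0.5296.
Expected occupied patches = N × p* = 17 × 0.5296 = 9.00 ≈ 9.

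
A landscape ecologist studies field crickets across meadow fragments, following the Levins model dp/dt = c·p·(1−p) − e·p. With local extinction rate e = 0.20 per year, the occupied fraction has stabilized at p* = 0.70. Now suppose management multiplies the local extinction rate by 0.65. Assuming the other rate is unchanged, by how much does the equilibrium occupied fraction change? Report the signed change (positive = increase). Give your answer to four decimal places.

0.1050

Balance c(1−p*) = e gives c = e/(1 − 0.70000) = 0.20/0.30000 = 0.66667.
New p* = 1 − e/c = 1 − 0.13000/0.66667 = 0.80500.
Δp* = 0.80500 − 0.70000 = +0.10500.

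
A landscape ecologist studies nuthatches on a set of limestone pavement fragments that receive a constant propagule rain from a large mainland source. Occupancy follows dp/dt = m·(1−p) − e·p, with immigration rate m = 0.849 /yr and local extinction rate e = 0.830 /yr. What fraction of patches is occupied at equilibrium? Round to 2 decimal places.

Setting dp/dt = 0: m − m·p* = e·p*, so m = (m+e)·p*.
p* = m/(m+e) = 0.849/(0.849+0.830) = 0.849/1.6790 = 0.5057.

0.51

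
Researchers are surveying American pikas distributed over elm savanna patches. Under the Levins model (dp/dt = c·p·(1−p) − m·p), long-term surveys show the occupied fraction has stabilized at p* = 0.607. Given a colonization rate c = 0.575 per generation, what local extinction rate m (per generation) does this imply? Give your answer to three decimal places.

0.226

At equilibrium c(1−p*) = m.
m = 0.575 × (1 − 0.607) = 0.575 × 0.3930 = 0.2260.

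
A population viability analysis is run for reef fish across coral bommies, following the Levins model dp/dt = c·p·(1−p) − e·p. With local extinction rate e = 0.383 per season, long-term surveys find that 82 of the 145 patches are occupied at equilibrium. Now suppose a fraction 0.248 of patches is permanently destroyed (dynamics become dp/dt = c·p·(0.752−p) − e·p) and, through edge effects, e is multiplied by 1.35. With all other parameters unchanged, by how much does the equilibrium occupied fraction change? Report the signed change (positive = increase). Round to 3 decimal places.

Observed p* = 82/145 = 0.56552.
Balance c(1−p*) = e gives c = e/(1 − 0.56552) = 0.383/0.43448 = 0.88151.
New p* = 0.752 − e/c = 0.752 − 0.51705/0.88151 = 0.16545.
Δp* = 0.16545 − 0.56552 = -0.40007.

-0.400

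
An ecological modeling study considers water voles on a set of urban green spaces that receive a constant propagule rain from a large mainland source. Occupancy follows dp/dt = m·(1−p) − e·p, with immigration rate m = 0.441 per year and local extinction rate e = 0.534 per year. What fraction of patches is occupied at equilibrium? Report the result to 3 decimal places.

0.452

At equilibrium the propagule rain into empty patches balances local extinction: m(1−p*) = e·p*.
p* = m/(m+e) = 0.441/(0.441+0.534) = 0.441/0.9750 = 0.4523.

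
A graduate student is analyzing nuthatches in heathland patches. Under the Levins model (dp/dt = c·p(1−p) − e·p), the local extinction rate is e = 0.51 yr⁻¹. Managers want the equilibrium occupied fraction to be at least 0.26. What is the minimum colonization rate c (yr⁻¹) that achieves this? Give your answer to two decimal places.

p* = 1 − e/c ≥ 0.26 requires e/c ≤ 0.7400, i.e. c ≥ e/0.7400.
c_min = 0.51/0.7400 = 0.6892.

0.69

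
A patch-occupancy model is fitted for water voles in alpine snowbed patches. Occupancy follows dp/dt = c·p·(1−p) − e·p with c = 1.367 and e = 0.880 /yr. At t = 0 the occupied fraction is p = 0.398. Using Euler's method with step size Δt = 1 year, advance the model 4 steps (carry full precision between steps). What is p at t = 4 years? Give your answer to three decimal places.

Update rule: p ← p + [c·p·(1−p) − e·p]·Δt with Δt = 1.
  1  |  dp/dt·Δt = -0.022712  |  p_1 = 0.375288
  2  |  dp/dt·Δt = -0.009764  |  p_2 = 0.365523
  3  |  dp/dt·Δt = -0.004631  |  p_3 = 0.360892
  4  |  dp/dt·Δt = -0.002288  |  p_4 = 0.358604

0.359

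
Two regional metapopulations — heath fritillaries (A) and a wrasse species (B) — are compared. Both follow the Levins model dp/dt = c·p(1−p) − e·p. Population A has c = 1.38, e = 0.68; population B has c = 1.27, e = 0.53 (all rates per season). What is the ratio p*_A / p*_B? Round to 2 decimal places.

A: p*_A = 1 − 0.68/1.38 = 0.5072.
B: p*_B = 1 − 0.53/1.27 = 0.5827.
p*_A / p*_B = 0.5072/0.5827 = 0.8705.

0.87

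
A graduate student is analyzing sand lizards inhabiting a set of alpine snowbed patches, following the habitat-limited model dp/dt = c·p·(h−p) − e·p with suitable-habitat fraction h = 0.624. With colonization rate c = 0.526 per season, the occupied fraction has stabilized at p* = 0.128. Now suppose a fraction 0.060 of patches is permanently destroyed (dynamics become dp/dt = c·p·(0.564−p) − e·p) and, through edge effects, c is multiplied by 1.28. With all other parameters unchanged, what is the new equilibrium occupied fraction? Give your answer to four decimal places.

Balance c(h−p*) = e gives e = 0.526×(0.624 − 0.12800) = 0.26090.
New p* = 0.564 − e/c = 0.564 − 0.26090/0.67328 = 0.17649.

0.1765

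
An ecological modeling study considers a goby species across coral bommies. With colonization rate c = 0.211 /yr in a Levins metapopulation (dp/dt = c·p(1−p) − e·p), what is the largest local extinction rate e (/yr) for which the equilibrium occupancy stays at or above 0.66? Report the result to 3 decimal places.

1 − e/c ≥ 0.66 ⇒ e ≤ c(1 − 0.66) = 0.211 × 0.3400.
e_max = 0.0717.

0.072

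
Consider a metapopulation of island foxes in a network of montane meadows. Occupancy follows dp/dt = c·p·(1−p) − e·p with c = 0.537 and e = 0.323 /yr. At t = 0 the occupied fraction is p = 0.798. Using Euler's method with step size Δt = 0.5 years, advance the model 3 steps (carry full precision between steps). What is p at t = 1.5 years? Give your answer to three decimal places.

0.608

Update rule: p ← p + [c·p·(1−p) − e·p]·Δt with Δt = 0.5.
p: 0.79800 → 0.71240  (Δp = -0.08560)
p: 0.71240 → 0.65236  (Δp = -0.06004)
p: 0.65236 → 0.60790  (Δp = -0.04446)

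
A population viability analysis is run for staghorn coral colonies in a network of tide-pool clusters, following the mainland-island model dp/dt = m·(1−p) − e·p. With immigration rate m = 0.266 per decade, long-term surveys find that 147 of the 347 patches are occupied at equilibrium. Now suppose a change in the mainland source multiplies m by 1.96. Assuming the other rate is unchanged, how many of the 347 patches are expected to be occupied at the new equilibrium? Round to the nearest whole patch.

Observed p* = 147/347 = 0.42363.
Balance m(1−p*) = e·p* gives e = m(1−p*)/p* = 0.266×0.57637/0.42363 = 0.36191.
New p* = m/(m+e) = 0.52136/(0.52136+0.36191) = 0.59026.
Expected occupied = 347 × 0.59026 = 204.82 ≈ 205.

205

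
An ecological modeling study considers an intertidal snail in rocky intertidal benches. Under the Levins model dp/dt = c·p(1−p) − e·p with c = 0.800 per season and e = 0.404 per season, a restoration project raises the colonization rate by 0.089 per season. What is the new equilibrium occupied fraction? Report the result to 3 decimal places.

0.546

Before: p* = 1 − 0.404/0.800 = 0.4950.
After the change, c = 0.889, e = 0.404, so p* = 1 − 0.404/0.889 = 0.5456.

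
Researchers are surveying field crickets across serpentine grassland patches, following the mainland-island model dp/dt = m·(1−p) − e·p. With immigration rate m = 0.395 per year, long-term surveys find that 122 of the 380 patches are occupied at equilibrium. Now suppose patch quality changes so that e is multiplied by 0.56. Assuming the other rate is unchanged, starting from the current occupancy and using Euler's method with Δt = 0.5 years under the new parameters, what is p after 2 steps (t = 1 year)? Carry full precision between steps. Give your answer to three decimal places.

Observed p* = 122/380 = 0.32105.
Balance m(1−p*) = e·p* gives e = m(1−p*)/p* = 0.395×0.67895/0.32105 = 0.83533.
Starting from p₀ = 0.32105; update p ← p + (dp/dt)·Δt with the new parameters.
p: 0.32105 → 0.38005  (Δp = +0.05900)
p: 0.38005 → 0.41360  (Δp = +0.03355)

0.414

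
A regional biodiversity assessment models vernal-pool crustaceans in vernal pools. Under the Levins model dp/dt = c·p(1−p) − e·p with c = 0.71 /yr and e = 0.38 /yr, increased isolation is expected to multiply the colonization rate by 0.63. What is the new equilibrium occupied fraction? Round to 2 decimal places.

0.15

Before: p* = 1 − 0.38/0.71 = 0.4648.
After the change, c = 0.4473, e = 0.38, so p* = 1 − 0.38/0.4473 = 0.1505.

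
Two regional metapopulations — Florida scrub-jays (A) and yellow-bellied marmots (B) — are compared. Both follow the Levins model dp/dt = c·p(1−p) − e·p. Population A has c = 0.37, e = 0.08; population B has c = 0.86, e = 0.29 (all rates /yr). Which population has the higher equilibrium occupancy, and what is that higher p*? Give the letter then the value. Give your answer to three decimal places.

A, 0.784

A: p*_A = 1 − 0.08/0.37 = 0.7838.
B: p*_B = 1 − 0.29/0.86 = 0.6628.
A is higher at 0.7838.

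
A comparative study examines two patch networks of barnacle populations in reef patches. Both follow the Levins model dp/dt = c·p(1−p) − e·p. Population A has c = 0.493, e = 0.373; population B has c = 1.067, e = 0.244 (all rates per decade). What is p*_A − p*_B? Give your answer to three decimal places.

-0.528

A: p*_A = 1 − 0.373/0.493 = 0.2434.
B: p*_B = 1 − 0.244/1.067 = 0.7713.
p*_A − p*_B = 0.2434 − 0.7713 = -0.5279.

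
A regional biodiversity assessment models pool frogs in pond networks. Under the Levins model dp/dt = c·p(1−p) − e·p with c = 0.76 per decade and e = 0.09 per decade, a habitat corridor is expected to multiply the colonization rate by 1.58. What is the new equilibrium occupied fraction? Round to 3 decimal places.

0.925

Before: p* = 1 − 0.09/0.76 = 0.8816.
After the change, c = 1.2008, e = 0.09, so p* = 1 − 0.09/1.2008 = 0.9250.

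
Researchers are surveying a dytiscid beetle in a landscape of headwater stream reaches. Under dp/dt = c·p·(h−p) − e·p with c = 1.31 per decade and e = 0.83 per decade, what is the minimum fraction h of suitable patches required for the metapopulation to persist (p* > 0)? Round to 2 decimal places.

p* = h − e/c is positive only when h > e/c.
h_min = e/c = 0.83/1.31 = 0.6336.

0.63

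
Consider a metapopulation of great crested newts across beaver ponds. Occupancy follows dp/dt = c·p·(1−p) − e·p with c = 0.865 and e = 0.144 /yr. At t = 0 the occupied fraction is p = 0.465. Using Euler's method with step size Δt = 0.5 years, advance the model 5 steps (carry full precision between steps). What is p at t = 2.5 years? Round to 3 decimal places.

0.752

Update rule: p ← p + [c·p·(1−p) − e·p]·Δt with Δt = 0.5.
p: 0.46500 → 0.53912  (Δp = +0.07412)
p: 0.53912 → 0.60776  (Δp = +0.06865)
p: 0.60776 → 0.66711  (Δp = +0.05934)
p: 0.66711 → 0.71512  (Δp = +0.04802)
p: 0.71512 → 0.75174  (Δp = +0.03662)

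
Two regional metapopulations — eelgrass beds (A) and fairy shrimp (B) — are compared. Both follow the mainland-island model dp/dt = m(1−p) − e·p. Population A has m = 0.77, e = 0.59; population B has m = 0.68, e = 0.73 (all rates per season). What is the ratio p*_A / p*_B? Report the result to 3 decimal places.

1.174

A: p*_A = m/(m+e) = 0.77/1.3600 = 0.5662.
B: p*_B = 0.68/1.4100 = 0.4823.
p*_A / p*_B = 0.5662/0.4823 = 1.1740.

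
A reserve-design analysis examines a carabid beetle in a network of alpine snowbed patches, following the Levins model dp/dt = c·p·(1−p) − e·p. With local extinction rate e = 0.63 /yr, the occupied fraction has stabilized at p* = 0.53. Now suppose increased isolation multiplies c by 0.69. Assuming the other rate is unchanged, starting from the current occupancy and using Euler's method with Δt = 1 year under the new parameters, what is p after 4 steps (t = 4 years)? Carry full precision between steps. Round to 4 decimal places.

0.3468

Balance c(1−p*) = e gives c = e/(1 − 0.53000) = 0.63/0.47000 = 1.34043.
Starting from p₀ = 0.53000; update p ← p + (dp/dt)·Δt with the new parameters.
p: 0.53000 → 0.42649  (Δp = -0.10351)
p: 0.42649 → 0.38403  (Δp = -0.04246)
p: 0.38403 → 0.36087  (Δp = -0.02315)
p: 0.36087 → 0.34684  (Δp = -0.01403)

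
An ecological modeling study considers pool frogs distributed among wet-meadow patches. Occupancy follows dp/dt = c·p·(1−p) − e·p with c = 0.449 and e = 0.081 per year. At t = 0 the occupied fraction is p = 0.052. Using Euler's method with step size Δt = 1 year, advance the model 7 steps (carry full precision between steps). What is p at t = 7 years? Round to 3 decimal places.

0.335

Update rule: p ← p + [c·p·(1−p) − e·p]·Δt with Δt = 1.
p: 0.05200 → 0.06992  (Δp = +0.01792)
p: 0.06992 → 0.09346  (Δp = +0.02354)
p: 0.09346 → 0.12393  (Δp = +0.03047)
p: 0.12393 → 0.16264  (Δp = +0.03871)
p: 0.16264 → 0.21061  (Δp = +0.04797)
p: 0.21061 → 0.26820  (Δp = +0.05759)
p: 0.26820 → 0.33460  (Δp = +0.06640)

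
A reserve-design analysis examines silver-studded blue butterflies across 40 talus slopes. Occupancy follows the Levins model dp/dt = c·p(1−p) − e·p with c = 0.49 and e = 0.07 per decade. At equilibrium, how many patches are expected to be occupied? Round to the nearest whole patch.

34

p* = 1 − e/c = 1 − 0.07/0.49 = 0.8571.
Expected occupied patches = N × p* = 40 × 0.8571 = 34.29 ≈ 34.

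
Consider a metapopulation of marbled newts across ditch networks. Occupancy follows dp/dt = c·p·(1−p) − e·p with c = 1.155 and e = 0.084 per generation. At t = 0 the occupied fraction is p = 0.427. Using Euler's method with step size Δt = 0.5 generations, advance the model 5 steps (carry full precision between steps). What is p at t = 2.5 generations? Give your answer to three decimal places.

Update rule: p ← p + [c·p·(1−p) − e·p]·Δt with Δt = 0.5.
t = 0.5: p = 0.42700 + (+0.12336) = 0.55036
t = 1: p = 0.55036 + (+0.11979) = 0.67016
t = 1.5: p = 0.67016 + (+0.09951) = 0.76967
t = 2: p = 0.76967 + (+0.07005) = 0.83972
t = 2.5: p = 0.83972 + (+0.04246) = 0.88218

0.882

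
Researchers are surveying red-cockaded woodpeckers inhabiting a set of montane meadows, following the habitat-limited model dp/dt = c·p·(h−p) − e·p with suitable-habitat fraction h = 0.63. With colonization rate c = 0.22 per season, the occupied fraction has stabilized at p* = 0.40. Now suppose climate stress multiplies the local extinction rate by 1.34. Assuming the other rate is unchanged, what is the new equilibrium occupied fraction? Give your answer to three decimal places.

0.322

Balance c(h−p*) = e gives e = 0.22×(0.63 − 0.40000) = 0.05060.
New p* = 0.63 − e/c = 0.63 − 0.06780/0.22000 = 0.32182.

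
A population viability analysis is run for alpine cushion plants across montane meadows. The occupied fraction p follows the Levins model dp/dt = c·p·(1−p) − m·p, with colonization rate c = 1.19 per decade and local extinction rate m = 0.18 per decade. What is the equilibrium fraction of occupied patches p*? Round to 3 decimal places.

0.849

Setting dp/dt = 0 and dividing through by p* gives c·(1−p*) = m.
So p* = 1 − m/c = 1 − 0.18/1.19 = 1 − 0.1513 = 0.8487.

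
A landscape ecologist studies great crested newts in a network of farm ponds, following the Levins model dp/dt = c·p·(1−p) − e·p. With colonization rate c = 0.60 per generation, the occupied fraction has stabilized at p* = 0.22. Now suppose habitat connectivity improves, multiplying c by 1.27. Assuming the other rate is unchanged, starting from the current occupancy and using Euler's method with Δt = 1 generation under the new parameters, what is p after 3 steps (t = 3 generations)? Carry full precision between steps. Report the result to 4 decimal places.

0.2972

Balance c(1−p*) = e gives e = 0.60×(1 − 0.22000) = 0.46800.
Starting from p₀ = 0.22000; update p ← p + (dp/dt)·Δt with the new parameters.
step 1: Δp = +0.02780, p = 0.24780
step 2: Δp = +0.02606, p = 0.27386
step 3: Δp = +0.02337, p = 0.29723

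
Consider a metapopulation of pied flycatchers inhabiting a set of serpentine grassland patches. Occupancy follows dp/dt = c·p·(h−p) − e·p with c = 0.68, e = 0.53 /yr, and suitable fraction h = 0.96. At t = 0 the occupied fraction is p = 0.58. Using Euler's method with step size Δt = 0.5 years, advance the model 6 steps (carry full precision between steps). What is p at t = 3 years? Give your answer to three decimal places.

0.330

Update rule: p ← p + [c·p·(h−p) − e·p]·Δt with Δt = 0.5.
t = 0.5: p = 0.58000 + (-0.07876) = 0.50124
t = 1: p = 0.50124 + (-0.05464) = 0.44659
t = 1.5: p = 0.44659 + (-0.04039) = 0.40620
t = 2: p = 0.40620 + (-0.03116) = 0.37504
t = 2.5: p = 0.37504 + (-0.02480) = 0.35025
t = 3: p = 0.35025 + (-0.02020) = 0.33004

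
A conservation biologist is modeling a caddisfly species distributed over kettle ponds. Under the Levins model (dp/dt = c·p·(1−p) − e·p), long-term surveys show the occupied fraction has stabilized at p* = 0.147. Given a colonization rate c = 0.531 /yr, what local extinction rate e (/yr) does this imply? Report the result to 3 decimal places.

0.453

At equilibrium c(1−p*) = e.
e = 0.531 × (1 − 0.147) = 0.531 × 0.8530 = 0.4529.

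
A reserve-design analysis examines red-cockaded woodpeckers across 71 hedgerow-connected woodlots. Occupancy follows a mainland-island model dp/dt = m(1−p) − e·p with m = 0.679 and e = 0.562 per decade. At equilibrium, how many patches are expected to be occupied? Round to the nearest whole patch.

39

p* = m/(m+e) = 0.679/1.2410 = 0.5471.
Expected occupied patches = N × p* = 71 × 0.5471 = 38.85 ≈ 39.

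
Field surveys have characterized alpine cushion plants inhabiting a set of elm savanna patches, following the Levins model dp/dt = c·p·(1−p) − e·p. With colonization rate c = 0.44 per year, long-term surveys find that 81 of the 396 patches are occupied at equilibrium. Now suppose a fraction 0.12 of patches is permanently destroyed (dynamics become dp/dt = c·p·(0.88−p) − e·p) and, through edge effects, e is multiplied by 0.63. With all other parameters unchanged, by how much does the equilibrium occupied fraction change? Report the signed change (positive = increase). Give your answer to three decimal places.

Observed p* = 81/396 = 0.20455.
Balance c(1−p*) = e gives e = 0.44×(1 − 0.20455) = 0.35000.
New p* = 0.88 − e/c = 0.88 − 0.22050/0.44000 = 0.37886.
Δp* = 0.37886 − 0.20455 = +0.17431.

0.174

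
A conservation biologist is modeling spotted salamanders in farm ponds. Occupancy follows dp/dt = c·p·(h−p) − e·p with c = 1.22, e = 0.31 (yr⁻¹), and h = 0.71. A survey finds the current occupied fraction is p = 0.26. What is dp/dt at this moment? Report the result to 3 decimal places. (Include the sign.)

0.062

Colonization term: c·p·(h−p) = 1.22×0.26×0.4500 = 0.14274.
Extinction term: e·p = 0.08060.
dp/dt = 0.14274 − 0.08060 = 0.06214.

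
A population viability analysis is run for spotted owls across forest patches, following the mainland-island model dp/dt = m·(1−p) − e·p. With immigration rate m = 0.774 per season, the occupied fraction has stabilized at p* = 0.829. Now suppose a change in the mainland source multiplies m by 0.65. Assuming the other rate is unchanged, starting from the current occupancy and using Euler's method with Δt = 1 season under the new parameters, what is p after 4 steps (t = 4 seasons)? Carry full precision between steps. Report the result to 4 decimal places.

Balance m(1−p*) = e·p* gives e = m(1−p*)/p* = 0.774×0.17100/0.82900 = 0.15966.
Starting from p₀ = 0.82900; update p ← p + (dp/dt)·Δt with the new parameters.
  1  |  dp/dt·Δt = -0.046324  |  p_1 = 0.782676
  2  |  dp/dt·Δt = -0.015623  |  p_2 = 0.767054
  3  |  dp/dt·Δt = -0.005269  |  p_3 = 0.761785
  4  |  dp/dt·Δt = -0.001777  |  p_4 = 0.760008

0.7600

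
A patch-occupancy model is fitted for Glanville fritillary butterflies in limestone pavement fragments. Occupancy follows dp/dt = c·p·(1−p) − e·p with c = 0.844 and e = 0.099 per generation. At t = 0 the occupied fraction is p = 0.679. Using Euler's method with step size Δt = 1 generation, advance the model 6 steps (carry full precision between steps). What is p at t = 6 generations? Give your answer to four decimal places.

0.8826

Update rule: p ← p + [c·p·(1−p) − e·p]·Δt with Δt = 1.
t = 1: p = 0.67900 + (+0.11674) = 0.79574
t = 2: p = 0.79574 + (+0.05841) = 0.85414
t = 3: p = 0.85414 + (+0.02059) = 0.87473
t = 4: p = 0.87473 + (+0.00588) = 0.88062
t = 5: p = 0.88062 + (+0.00155) = 0.88217
t = 6: p = 0.88217 + (+0.00040) = 0.88256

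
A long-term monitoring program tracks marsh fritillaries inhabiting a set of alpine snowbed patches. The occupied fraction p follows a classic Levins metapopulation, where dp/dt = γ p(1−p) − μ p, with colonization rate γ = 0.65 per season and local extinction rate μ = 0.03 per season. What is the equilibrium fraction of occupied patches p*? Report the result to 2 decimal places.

0.95

Setting dp/dt = 0 and dividing through by p* gives γ·(1−p*) = μ.
So p* = 1 − μ/γ = 1 − 0.03/0.65 = 1 − 0.0462 = 0.9538.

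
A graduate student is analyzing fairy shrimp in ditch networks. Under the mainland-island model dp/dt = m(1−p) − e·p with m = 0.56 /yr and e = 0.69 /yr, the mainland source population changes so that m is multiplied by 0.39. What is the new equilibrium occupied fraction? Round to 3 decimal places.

Before: p* = 0.56/(0.56+0.69) = 0.4480.
After: m = 0.2184, e = 0.69; p* = 0.2184/0.9084 = 0.2404.

0.240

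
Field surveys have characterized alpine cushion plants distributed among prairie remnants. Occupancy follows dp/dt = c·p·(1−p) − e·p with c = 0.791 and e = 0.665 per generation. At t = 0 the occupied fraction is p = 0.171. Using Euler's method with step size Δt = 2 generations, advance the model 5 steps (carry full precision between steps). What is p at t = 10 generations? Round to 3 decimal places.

Update rule: p ← p + [c·p·(1−p) − e·p]·Δt with Δt = 2.
t = 2: p = 0.17100 + (-0.00317) = 0.16783
t = 4: p = 0.16783 + (-0.00227) = 0.16557
t = 6: p = 0.16557 + (-0.00164) = 0.16392
t = 8: p = 0.16392 + (-0.00120) = 0.16272
t = 10: p = 0.16272 + (-0.00088) = 0.16184

0.162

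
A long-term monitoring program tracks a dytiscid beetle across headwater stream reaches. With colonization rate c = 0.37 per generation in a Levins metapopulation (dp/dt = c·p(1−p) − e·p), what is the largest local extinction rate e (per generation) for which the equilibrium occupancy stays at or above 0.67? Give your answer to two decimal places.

1 − e/c ≥ 0.67 ⇒ e ≤ c(1 − 0.67) = 0.37 × 0.3300.
e_max = 0.1221.

0.12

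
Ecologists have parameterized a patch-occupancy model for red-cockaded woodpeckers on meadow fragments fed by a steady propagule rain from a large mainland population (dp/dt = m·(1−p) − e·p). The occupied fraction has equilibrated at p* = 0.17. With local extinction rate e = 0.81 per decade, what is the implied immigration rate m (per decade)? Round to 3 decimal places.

At equilibrium m(1−p*) = e·p*, so m = e·p*/(1−p*).
m = 0.81 × 0.17 / 0.8300 = 0.1377/0.8300 = 0.1659.

0.166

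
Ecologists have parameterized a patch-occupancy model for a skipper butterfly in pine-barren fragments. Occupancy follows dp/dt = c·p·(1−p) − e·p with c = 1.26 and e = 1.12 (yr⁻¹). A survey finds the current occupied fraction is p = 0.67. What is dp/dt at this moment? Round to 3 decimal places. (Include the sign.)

Colonization term: c·p·(1−p) = 1.26×0.67×0.3300 = 0.27859.
Extinction term: e·p = 0.75040.
dp/dt = 0.27859 − 0.75040 = -0.47181.

-0.472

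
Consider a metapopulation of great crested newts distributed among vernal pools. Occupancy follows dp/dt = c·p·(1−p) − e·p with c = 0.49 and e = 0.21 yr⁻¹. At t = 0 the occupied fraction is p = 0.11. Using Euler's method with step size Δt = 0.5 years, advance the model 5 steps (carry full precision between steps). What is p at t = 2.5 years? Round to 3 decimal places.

0.182

Update rule: p ← p + [c·p·(1−p) − e·p]·Δt with Δt = 0.5.
t = 0.5: p = 0.11000 + (+0.01244) = 0.12244
t = 1: p = 0.12244 + (+0.01347) = 0.13590
t = 1.5: p = 0.13590 + (+0.01450) = 0.15041
t = 2: p = 0.15041 + (+0.01551) = 0.16592
t = 2.5: p = 0.16592 + (+0.01648) = 0.18240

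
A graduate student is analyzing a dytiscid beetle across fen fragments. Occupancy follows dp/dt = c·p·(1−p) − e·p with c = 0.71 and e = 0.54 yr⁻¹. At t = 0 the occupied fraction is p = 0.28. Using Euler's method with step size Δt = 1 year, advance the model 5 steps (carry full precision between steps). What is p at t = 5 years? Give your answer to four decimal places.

Update rule: p ← p + [c·p·(1−p) − e·p]·Δt with Δt = 1.
p: 0.28000 → 0.27194  (Δp = -0.00806)
p: 0.27194 → 0.26566  (Δp = -0.00627)
p: 0.26566 → 0.26071  (Δp = -0.00495)
p: 0.26071 → 0.25678  (Δp = -0.00394)
p: 0.25678 → 0.25361  (Δp = -0.00316)

0.2536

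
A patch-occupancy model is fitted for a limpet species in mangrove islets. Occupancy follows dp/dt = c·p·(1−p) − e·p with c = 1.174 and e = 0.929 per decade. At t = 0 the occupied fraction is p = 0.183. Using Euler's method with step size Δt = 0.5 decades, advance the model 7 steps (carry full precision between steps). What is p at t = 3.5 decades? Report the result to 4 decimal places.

Update rule: p ← p + [c·p·(1−p) − e·p]·Δt with Δt = 0.5.
t = 0.5: p = 0.18300 + (+0.00276) = 0.18576
t = 1: p = 0.18576 + (+0.00250) = 0.18826
t = 1.5: p = 0.18826 + (+0.00226) = 0.19052
t = 2: p = 0.19052 + (+0.00203) = 0.19255
t = 2.5: p = 0.19255 + (+0.00182) = 0.19437
t = 3: p = 0.19437 + (+0.00163) = 0.19601
t = 3.5: p = 0.19601 + (+0.00146) = 0.19747

0.1975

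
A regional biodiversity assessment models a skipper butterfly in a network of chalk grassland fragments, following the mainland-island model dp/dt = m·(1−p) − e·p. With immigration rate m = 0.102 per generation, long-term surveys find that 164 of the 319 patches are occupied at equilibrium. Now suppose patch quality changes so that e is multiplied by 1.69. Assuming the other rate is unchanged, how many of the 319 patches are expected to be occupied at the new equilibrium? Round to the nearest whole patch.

123

Observed p* = 164/319 = 0.51411.
Balance m(1−p*) = e·p* gives e = m(1−p*)/p* = 0.102×0.48589/0.51411 = 0.09640.
New p* = m/(m+e) = 0.10200/(0.10200+0.16292) = 0.38502.
Expected occupied = 319 × 0.38502 = 122.82 ≈ 123.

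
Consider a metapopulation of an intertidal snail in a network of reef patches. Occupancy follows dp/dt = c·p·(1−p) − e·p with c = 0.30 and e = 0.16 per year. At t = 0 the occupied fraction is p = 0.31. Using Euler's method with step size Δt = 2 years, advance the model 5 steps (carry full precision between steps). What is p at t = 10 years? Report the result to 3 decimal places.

0.421

Update rule: p ← p + [c·p·(1−p) − e·p]·Δt with Δt = 2.
step 1: Δp = +0.02914, p = 0.33914
step 2: Δp = +0.02595, p = 0.36509
step 3: Δp = +0.02225, p = 0.38734
step 4: Δp = +0.01844, p = 0.40578
step 5: Δp = +0.01482, p = 0.42060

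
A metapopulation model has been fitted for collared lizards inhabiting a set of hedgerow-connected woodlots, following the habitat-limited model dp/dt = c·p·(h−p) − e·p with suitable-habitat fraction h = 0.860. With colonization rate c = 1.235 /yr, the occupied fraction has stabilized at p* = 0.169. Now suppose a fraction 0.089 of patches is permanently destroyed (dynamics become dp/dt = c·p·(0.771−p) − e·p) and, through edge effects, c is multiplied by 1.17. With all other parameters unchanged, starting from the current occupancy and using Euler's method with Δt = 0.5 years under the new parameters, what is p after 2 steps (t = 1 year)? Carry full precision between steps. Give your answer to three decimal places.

0.172

Balance c(h−p*) = e gives e = 1.235×(0.86 − 0.16900) = 0.85338.
Starting from p₀ = 0.16900; update p ← p + (dp/dt)·Δt with the new parameters.
  1  |  dp/dt·Δt = +0.001392  |  p_1 = 0.170392
  2  |  dp/dt·Δt = +0.001232  |  p_2 = 0.171624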